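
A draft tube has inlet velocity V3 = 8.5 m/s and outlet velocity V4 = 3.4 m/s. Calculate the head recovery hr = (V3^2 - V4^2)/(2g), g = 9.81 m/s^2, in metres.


hr = (8.5^2 - 3.4^2) / (2*9.81) = 3.0933 m


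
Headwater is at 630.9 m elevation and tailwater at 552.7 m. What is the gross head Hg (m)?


Hg = 630.9 - 552.7 = 78.2000 m


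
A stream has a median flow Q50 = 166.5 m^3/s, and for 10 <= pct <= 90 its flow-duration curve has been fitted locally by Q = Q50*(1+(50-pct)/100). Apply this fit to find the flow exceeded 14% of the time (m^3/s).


Q = 166.5 * (1 + (50 - 14)/100) = 226.4400 m^3/s


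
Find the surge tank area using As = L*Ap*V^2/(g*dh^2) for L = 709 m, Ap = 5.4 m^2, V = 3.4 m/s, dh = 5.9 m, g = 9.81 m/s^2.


As = 709 * 5.4 * 3.4^2 / (9.81 * 5.9^2) = 129.6059 m^2


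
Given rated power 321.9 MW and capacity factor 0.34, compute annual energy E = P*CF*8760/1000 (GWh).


E = 321.9 * 0.34 * 8760 / 1000 = 958.7470 GWh


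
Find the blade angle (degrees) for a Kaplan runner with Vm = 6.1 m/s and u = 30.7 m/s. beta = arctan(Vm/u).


beta = arctan(6.1 / 30.7) = 11.2381 degrees


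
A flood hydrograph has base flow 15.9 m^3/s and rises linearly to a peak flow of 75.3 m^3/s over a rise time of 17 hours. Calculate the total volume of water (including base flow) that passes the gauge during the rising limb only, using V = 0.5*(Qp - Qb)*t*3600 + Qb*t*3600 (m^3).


V = 0.5*(75.3 - 15.9)*17*3600 + 15.9*17*3600 = 2.7907e+06 m^3


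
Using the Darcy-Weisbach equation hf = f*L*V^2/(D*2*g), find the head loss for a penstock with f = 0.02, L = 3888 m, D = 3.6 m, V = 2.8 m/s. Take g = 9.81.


hf = 0.02 * 3888 * 2.8^2 / (3.6 * 2 * 9.81) = 8.6312 m


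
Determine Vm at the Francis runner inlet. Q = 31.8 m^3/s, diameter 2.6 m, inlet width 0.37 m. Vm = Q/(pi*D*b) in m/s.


Vm = 31.8 / (pi * 2.6 * 0.37) = 10.5221 m/s


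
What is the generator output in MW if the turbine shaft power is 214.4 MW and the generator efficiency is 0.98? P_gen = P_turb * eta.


P_gen = 214.4 * 0.98 = 210.1120 MW


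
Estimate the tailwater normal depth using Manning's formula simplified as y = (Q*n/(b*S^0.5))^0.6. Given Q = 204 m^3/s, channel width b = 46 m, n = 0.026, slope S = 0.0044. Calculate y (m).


y = (204 * 0.026 / (46 * 0.0044^0.5))^0.6 = 1.3934 m


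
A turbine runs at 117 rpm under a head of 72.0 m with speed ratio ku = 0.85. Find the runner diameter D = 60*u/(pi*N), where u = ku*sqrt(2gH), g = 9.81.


u = 0.85 * sqrt(2*9.81*72.0) = 31.9473 m/s
D = 60 * 31.9473 / (pi * 117) = 5.2150 m


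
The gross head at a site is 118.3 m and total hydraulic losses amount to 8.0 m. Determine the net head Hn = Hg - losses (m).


Hn = 118.3 - 8.0 = 110.3000 m


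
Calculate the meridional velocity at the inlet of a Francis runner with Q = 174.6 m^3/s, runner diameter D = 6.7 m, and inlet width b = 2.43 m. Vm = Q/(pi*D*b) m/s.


Vm = 174.6 / (pi * 6.7 * 2.43) = 3.4136 m/s


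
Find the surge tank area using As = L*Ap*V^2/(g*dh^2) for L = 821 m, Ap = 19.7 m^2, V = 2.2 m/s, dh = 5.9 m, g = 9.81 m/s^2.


As = 821 * 19.7 * 2.2^2 / (9.81 * 5.9^2) = 229.2354 m^2


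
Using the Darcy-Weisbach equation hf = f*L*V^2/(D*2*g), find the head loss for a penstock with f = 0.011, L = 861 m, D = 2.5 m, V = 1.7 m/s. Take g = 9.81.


hf = 0.011 * 861 * 1.7^2 / (2.5 * 2 * 9.81) = 0.5580 m


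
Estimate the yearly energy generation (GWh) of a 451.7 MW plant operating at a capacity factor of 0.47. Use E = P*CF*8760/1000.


E = 451.7 * 0.47 * 8760 / 1000 = 1859.7392 GWh


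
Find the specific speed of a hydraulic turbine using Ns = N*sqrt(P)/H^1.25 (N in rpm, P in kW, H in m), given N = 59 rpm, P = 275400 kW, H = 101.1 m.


Ns = 59 * 275400^0.5 / 101.1^1.25 = 96.5817


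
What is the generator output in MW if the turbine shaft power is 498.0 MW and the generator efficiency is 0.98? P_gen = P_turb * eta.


P_gen = 498.0 * 0.98 = 488.0400 MW


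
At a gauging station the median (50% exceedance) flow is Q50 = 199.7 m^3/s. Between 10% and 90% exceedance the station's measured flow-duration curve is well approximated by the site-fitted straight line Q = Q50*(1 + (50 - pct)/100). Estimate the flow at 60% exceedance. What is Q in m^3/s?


Q = 199.7 * (1 + (50 - 60)/100) = 179.7300 m^3/s


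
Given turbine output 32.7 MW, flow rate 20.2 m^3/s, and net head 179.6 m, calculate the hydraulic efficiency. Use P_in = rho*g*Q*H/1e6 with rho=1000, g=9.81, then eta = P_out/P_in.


P_in = 1000 * 9.81 * 20.2 * 179.6 / 1e6 = 35.5899 MW
eta = 32.7 / 35.5899 = 0.9188


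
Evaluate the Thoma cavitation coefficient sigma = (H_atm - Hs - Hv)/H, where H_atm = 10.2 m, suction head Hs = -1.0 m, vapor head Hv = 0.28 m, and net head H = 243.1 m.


sigma = (10.2 - (-1.0) - 0.28) / 243.1 = 0.0449


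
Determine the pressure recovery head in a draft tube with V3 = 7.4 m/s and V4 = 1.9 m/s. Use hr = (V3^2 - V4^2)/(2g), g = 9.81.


hr = (7.4^2 - 1.9^2) / (2*9.81) = 2.6070 m


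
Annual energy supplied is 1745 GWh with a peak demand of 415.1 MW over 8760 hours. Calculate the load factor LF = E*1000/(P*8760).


LF = 1745 * 1000 / (415.1 * 8760) = 0.4799


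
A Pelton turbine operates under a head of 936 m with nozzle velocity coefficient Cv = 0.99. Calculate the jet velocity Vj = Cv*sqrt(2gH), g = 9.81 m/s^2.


Vj = 0.99 * sqrt(2*9.81*936) = 134.1599 m/s


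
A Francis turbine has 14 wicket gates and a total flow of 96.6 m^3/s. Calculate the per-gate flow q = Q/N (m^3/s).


q = 96.6 / 14 = 6.9000 m^3/s


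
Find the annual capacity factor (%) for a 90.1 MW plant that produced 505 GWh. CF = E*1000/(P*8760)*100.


CF = 505 * 1000 / (90.1 * 8760) * 100 = 63.9827 %


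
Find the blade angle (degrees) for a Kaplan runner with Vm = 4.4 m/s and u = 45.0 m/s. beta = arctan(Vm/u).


beta = arctan(4.4 / 45.0) = 5.5845 degrees


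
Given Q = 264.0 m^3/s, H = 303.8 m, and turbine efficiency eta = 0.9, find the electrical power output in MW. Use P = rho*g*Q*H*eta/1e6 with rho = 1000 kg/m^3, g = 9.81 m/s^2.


P = 1000 * 9.81 * 264.0 * 303.8 * 0.9 / 1e6 = 708.1141 MW


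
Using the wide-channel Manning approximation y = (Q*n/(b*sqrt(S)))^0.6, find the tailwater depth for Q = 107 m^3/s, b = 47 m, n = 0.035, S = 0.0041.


y = (107 * 0.035 / (47 * 0.0041^0.5))^0.6 = 1.1402 m


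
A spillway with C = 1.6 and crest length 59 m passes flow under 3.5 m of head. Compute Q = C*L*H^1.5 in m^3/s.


Q = 1.6 * 59 * 3.5^1.5 = 618.1218 m^3/s


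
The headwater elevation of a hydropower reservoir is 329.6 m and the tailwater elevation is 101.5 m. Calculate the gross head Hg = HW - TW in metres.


Hg = 329.6 - 101.5 = 228.1000 m


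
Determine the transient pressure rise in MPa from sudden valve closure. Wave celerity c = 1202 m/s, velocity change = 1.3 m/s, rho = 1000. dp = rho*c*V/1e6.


dp = 1000 * 1202 * 1.3 / 1e6 = 1.5626 MPa


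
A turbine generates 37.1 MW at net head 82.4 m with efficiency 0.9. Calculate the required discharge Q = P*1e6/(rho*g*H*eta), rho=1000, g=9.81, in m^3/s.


Q = 37.1 * 1e6 / (1000 * 9.81 * 82.4 * 0.9) = 50.9959 m^3/s


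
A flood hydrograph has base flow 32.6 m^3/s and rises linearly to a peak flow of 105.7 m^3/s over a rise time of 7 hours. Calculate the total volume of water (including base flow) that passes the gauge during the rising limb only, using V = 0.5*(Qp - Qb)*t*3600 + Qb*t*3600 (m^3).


V = 0.5*(105.7 - 32.6)*7*3600 + 32.6*7*3600 = 1.7426e+06 m^3


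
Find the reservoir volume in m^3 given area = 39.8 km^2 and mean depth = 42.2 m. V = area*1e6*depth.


V = 39.8 * 1e6 * 42.2 = 1.6796e+09 m^3


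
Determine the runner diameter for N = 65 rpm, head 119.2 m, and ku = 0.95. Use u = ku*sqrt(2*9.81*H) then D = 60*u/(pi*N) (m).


u = 0.95 * sqrt(2*9.81*119.2) = 45.9421 m/s
D = 60 * 45.9421 / (pi * 65) = 13.4989 m


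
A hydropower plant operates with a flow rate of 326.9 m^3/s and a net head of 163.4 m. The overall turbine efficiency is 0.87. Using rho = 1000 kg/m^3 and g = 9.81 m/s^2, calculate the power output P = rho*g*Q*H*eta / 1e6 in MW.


P = 1000 * 9.81 * 326.9 * 163.4 * 0.87 / 1e6 = 455.8849 MW


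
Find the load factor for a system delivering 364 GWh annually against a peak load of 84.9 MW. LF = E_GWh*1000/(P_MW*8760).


LF = 364 * 1000 / (84.9 * 8760) = 0.4894


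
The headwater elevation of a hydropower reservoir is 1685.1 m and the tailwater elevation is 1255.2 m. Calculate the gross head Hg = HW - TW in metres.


Hg = 1685.1 - 1255.2 = 429.9000 m


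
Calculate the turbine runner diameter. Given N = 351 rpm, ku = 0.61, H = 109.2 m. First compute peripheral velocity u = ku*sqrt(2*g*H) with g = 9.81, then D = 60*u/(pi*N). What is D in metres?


u = 0.61 * sqrt(2*9.81*109.2) = 28.2352 m/s
D = 60 * 28.2352 / (pi * 351) = 1.5363 m


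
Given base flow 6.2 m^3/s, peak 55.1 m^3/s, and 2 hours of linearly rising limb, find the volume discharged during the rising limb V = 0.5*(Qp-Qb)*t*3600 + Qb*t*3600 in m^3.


V = 0.5*(55.1 - 6.2)*2*3600 + 6.2*2*3600 = 220680.0000 m^3


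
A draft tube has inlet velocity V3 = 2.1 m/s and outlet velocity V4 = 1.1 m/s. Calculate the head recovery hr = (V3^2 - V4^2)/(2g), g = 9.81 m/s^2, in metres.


hr = (2.1^2 - 1.1^2) / (2*9.81) = 0.1631 m


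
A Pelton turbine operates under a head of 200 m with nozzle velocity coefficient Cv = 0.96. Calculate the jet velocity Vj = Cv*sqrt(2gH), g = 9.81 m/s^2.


Vj = 0.96 * sqrt(2*9.81*200) = 60.1362 m/s


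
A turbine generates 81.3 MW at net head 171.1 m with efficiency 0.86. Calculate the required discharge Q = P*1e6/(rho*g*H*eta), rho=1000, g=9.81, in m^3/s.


Q = 81.3 * 1e6 / (1000 * 9.81 * 171.1 * 0.86) = 56.3214 m^3/s


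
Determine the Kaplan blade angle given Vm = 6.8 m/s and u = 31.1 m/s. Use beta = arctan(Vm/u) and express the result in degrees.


beta = arctan(6.8 / 31.1) = 12.3336 degrees


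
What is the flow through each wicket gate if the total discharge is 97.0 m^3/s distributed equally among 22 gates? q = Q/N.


q = 97.0 / 22 = 4.4091 m^3/s


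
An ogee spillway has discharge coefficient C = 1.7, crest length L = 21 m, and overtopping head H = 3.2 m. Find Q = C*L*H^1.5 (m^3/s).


Q = 1.7 * 21 * 3.2^1.5 = 204.3587 m^3/s


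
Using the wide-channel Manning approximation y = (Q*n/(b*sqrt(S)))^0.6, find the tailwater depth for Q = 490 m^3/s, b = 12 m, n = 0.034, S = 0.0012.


y = (490 * 0.034 / (12 * 0.0012^0.5))^0.6 = 9.1568 m


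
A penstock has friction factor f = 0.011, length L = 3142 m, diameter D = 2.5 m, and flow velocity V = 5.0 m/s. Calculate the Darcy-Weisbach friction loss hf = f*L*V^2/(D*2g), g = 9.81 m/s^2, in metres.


hf = 0.011 * 3142 * 5.0^2 / (2.5 * 2 * 9.81) = 17.6157 m


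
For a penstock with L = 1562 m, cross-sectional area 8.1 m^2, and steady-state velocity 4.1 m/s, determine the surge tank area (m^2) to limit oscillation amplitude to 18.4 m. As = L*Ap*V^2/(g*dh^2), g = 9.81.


As = 1562 * 8.1 * 4.1^2 / (9.81 * 18.4^2) = 64.0367 m^2


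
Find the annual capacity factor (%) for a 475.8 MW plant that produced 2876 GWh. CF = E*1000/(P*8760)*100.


CF = 2876 * 1000 / (475.8 * 8760) * 100 = 69.0018 %


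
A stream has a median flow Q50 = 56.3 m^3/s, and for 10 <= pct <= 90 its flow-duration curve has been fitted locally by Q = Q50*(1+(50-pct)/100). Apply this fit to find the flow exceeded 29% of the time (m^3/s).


Q = 56.3 * (1 + (50 - 29)/100) = 68.1230 m^3/s


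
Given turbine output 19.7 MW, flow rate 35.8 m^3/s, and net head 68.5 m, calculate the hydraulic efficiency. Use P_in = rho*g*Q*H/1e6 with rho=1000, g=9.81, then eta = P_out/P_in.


P_in = 1000 * 9.81 * 35.8 * 68.5 / 1e6 = 24.0571 MW
eta = 19.7 / 24.0571 = 0.8189


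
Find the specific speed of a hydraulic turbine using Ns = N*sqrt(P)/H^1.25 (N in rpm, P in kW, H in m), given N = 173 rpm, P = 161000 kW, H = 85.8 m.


Ns = 173 * 161000^0.5 / 85.8^1.25 = 265.8275


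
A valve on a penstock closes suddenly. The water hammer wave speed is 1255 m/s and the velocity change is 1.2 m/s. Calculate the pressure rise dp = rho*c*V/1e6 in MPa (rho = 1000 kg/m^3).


dp = 1000 * 1255 * 1.2 / 1e6 = 1.5060 MPa


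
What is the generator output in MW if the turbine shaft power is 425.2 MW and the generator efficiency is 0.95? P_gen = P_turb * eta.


P_gen = 425.2 * 0.95 = 403.9400 MW


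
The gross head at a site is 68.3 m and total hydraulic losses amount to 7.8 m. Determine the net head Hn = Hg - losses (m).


Hn = 68.3 - 7.8 = 60.5000 m


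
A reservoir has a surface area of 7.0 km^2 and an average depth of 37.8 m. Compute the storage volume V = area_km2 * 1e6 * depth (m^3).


V = 7.0 * 1e6 * 37.8 = 2.6460e+08 m^3


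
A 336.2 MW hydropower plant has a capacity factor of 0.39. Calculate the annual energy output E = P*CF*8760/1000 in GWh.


E = 336.2 * 0.39 * 8760 / 1000 = 1148.5937 GWh


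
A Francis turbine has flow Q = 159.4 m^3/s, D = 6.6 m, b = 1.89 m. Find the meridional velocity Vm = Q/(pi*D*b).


Vm = 159.4 / (pi * 6.6 * 1.89) = 4.0675 m/s


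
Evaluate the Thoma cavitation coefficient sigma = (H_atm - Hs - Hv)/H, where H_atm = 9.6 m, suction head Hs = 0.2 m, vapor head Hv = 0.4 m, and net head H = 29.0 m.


sigma = (9.6 - 0.2 - 0.4) / 29.0 = 0.3103


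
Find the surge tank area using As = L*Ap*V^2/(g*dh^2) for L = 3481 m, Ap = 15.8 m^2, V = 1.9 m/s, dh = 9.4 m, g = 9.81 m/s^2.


As = 3481 * 15.8 * 1.9^2 / (9.81 * 9.4^2) = 229.0570 m^2


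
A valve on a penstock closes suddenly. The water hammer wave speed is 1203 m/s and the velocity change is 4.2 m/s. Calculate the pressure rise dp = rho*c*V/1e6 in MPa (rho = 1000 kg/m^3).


dp = 1000 * 1203 * 4.2 / 1e6 = 5.0526 MPa


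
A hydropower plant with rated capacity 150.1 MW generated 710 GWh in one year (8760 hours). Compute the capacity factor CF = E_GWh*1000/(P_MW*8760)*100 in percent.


CF = 710 * 1000 / (150.1 * 8760) * 100 = 53.9975 %


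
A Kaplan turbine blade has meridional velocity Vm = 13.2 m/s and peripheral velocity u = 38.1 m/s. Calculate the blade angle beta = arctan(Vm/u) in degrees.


beta = arctan(13.2 / 38.1) = 19.1090 degrees


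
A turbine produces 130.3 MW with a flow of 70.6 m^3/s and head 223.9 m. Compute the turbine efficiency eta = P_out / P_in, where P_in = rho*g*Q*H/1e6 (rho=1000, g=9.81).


P_in = 1000 * 9.81 * 70.6 * 223.9 / 1e6 = 155.0700 MW
eta = 130.3 / 155.0700 = 0.8403


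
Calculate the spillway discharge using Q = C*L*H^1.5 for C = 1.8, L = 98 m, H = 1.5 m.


Q = 1.8 * 98 * 1.5^1.5 = 324.0675 m^3/s


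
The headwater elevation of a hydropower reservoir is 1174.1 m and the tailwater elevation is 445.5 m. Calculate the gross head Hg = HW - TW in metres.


Hg = 1174.1 - 445.5 = 728.6000 m


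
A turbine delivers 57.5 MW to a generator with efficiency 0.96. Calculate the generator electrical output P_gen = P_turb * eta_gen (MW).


P_gen = 57.5 * 0.96 = 55.2000 MW


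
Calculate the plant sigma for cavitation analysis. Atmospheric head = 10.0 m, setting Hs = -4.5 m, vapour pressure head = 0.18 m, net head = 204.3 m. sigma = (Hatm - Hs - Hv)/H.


sigma = (10.0 - (-4.5) - 0.18) / 204.3 = 0.0701


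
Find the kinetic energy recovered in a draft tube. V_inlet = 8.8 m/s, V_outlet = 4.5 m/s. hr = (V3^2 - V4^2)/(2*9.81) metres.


hr = (8.8^2 - 4.5^2) / (2*9.81) = 2.9149 m


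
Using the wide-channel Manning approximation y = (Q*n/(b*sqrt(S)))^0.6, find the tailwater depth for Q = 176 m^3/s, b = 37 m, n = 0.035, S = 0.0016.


y = (176 * 0.035 / (37 * 0.0016^0.5))^0.6 = 2.3528 m


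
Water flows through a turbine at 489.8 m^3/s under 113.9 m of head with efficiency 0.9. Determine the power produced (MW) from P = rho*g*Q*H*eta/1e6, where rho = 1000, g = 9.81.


P = 1000 * 9.81 * 489.8 * 113.9 * 0.9 / 1e6 = 492.5542 MW


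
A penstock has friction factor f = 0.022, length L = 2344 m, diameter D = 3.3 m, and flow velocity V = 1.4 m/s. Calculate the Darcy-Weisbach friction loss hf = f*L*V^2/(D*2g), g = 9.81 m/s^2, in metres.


hf = 0.022 * 2344 * 1.4^2 / (3.3 * 2 * 9.81) = 1.5611 m


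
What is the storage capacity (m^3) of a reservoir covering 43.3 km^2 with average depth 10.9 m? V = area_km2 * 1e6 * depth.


V = 43.3 * 1e6 * 10.9 = 4.7197e+08 m^3


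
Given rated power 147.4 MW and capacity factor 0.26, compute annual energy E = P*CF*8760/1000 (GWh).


E = 147.4 * 0.26 * 8760 / 1000 = 335.7182 GWh


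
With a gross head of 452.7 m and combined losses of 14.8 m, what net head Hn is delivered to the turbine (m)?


Hn = 452.7 - 14.8 = 437.9000 m


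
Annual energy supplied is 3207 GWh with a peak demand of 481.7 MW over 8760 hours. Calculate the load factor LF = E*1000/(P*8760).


LF = 3207 * 1000 / (481.7 * 8760) = 0.7600


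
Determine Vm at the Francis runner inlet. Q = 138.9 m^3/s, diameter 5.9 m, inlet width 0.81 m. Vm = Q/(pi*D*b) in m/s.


Vm = 138.9 / (pi * 5.9 * 0.81) = 9.2516 m/s


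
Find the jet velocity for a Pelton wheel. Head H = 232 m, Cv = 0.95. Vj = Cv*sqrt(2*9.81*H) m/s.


Vj = 0.95 * sqrt(2*9.81*232) = 64.0940 m/s


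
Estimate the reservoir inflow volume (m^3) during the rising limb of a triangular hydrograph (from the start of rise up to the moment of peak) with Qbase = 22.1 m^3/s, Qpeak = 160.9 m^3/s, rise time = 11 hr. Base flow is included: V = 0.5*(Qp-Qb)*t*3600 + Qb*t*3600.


V = 0.5*(160.9 - 22.1)*11*3600 + 22.1*11*3600 = 3.6234e+06 m^3


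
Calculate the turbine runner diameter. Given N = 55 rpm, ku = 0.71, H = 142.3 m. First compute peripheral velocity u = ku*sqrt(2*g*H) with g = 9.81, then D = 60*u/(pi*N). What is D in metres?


u = 0.71 * sqrt(2*9.81*142.3) = 37.5155 m/s
D = 60 * 37.5155 / (pi * 55) = 13.0271 m


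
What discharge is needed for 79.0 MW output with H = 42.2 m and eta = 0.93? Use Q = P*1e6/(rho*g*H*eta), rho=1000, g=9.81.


Q = 79.0 * 1e6 / (1000 * 9.81 * 42.2 * 0.93) = 205.1931 m^3/s


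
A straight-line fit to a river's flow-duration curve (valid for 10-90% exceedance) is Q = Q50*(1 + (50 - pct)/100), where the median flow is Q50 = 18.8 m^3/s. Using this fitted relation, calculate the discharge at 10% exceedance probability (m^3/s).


Q = 18.8 * (1 + (50 - 10)/100) = 26.3200 m^3/s


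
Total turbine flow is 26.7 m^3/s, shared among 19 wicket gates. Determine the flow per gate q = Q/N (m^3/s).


q = 26.7 / 19 = 1.4053 m^3/s


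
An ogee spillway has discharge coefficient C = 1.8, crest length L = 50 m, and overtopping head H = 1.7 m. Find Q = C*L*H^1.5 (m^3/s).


Q = 1.8 * 50 * 1.7^1.5 = 199.4876 m^3/s


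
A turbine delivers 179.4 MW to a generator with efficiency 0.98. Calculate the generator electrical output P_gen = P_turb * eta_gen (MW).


P_gen = 179.4 * 0.98 = 175.8120 MW


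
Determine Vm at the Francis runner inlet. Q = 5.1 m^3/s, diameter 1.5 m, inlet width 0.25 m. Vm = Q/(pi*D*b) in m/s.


Vm = 5.1 / (pi * 1.5 * 0.25) = 4.3290 m/s


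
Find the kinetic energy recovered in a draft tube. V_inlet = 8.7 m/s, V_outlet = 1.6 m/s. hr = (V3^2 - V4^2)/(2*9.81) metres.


hr = (8.7^2 - 1.6^2) / (2*9.81) = 3.7273 m


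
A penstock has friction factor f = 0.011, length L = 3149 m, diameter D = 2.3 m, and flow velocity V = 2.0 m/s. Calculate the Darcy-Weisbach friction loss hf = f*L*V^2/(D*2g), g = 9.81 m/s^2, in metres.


hf = 0.011 * 3149 * 2.0^2 / (2.3 * 2 * 9.81) = 3.0704 m


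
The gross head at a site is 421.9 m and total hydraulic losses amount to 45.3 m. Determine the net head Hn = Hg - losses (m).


Hn = 421.9 - 45.3 = 376.6000 m


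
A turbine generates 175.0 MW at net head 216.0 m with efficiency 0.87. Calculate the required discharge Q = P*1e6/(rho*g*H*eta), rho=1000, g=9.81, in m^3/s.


Q = 175.0 * 1e6 / (1000 * 9.81 * 216.0 * 0.87) = 94.9284 m^3/s


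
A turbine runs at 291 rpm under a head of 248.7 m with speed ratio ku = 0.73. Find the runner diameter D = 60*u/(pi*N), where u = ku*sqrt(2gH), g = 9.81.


u = 0.73 * sqrt(2*9.81*248.7) = 50.9930 m/s
D = 60 * 50.9930 / (pi * 291) = 3.3467 m


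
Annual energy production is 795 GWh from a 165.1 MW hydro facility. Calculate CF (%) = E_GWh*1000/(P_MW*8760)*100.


CF = 795 * 1000 / (165.1 * 8760) * 100 = 54.9688 %


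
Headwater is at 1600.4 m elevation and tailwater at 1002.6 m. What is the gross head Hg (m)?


Hg = 1600.4 - 1002.6 = 597.8000 m


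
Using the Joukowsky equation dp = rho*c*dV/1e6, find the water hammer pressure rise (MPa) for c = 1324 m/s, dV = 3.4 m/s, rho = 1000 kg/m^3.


dp = 1000 * 1324 * 3.4 / 1e6 = 4.5016 MPa


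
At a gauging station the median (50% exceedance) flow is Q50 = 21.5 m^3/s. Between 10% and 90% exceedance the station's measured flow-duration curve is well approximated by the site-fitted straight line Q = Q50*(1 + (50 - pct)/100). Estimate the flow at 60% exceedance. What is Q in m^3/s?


Q = 21.5 * (1 + (50 - 60)/100) = 19.3500 m^3/s


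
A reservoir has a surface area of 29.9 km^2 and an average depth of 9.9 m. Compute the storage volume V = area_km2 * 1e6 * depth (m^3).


V = 29.9 * 1e6 * 9.9 = 2.9601e+08 m^3


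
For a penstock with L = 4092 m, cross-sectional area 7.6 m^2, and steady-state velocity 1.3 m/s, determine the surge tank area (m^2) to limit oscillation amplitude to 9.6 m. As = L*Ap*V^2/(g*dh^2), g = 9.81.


As = 4092 * 7.6 * 1.3^2 / (9.81 * 9.6^2) = 58.1332 m^2


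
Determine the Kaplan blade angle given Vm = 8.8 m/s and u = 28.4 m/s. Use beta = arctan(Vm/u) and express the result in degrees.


beta = arctan(8.8 / 28.4) = 17.2161 degrees


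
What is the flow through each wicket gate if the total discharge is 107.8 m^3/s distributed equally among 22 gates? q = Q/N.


q = 107.8 / 22 = 4.9000 m^3/s


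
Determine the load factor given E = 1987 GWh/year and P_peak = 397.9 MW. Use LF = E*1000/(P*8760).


LF = 1987 * 1000 / (397.9 * 8760) = 0.5701


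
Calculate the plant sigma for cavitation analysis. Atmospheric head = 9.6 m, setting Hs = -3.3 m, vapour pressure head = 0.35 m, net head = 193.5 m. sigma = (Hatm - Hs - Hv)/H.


sigma = (9.6 - (-3.3) - 0.35) / 193.5 = 0.0649


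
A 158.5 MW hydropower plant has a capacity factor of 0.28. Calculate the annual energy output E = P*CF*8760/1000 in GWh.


E = 158.5 * 0.28 * 8760 / 1000 = 388.7688 GWh


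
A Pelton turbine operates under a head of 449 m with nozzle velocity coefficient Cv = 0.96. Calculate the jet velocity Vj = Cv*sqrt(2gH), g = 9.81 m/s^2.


Vj = 0.96 * sqrt(2*9.81*449) = 90.1040 m/s


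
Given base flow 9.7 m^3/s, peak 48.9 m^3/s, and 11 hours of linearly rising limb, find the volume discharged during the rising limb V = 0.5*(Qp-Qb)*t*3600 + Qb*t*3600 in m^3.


V = 0.5*(48.9 - 9.7)*11*3600 + 9.7*11*3600 = 1.1603e+06 m^3


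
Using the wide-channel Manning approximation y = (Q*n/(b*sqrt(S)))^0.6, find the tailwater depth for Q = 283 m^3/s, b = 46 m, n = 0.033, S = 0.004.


y = (283 * 0.033 / (46 * 0.004^0.5))^0.6 = 2.0133 m


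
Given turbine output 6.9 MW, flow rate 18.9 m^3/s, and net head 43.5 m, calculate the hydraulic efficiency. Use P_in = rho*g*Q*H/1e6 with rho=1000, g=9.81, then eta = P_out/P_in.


P_in = 1000 * 9.81 * 18.9 * 43.5 / 1e6 = 8.0653 MW
eta = 6.9 / 8.0653 = 0.8555


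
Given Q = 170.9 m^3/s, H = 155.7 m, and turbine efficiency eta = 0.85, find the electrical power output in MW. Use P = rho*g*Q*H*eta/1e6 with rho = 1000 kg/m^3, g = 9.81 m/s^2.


P = 1000 * 9.81 * 170.9 * 155.7 * 0.85 / 1e6 = 221.8802 MW


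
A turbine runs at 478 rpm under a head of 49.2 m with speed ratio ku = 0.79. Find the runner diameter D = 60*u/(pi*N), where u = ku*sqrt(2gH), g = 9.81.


u = 0.79 * sqrt(2*9.81*49.2) = 24.5448 m/s
D = 60 * 24.5448 / (pi * 478) = 0.9807 m


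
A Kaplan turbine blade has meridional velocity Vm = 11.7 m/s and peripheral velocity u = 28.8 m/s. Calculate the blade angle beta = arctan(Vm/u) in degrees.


beta = arctan(11.7 / 28.8) = 22.1094 degrees


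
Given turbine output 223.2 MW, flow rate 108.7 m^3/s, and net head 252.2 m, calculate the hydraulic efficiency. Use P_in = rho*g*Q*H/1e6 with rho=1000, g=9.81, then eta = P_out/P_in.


P_in = 1000 * 9.81 * 108.7 * 252.2 / 1e6 = 268.9327 MW
eta = 223.2 / 268.9327 = 0.8299


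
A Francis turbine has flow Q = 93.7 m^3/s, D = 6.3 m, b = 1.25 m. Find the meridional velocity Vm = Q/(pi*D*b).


Vm = 93.7 / (pi * 6.3 * 1.25) = 3.7874 m/s


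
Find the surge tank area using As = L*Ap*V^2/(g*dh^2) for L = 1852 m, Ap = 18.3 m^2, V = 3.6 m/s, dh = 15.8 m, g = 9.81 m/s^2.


As = 1852 * 18.3 * 3.6^2 / (9.81 * 15.8^2) = 179.3552 m^2


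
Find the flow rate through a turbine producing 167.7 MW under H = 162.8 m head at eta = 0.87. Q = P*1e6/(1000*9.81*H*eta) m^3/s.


Q = 167.7 * 1e6 / (1000 * 9.81 * 162.8 * 0.87) = 120.6953 m^3/s


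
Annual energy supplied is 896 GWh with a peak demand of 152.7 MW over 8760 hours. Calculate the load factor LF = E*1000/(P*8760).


LF = 896 * 1000 / (152.7 * 8760) = 0.6698


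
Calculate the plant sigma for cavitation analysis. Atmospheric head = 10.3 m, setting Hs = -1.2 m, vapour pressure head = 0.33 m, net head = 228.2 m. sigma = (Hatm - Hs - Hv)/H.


sigma = (10.3 - (-1.2) - 0.33) / 228.2 = 0.0489


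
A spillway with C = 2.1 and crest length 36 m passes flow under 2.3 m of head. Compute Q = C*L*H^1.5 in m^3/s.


Q = 2.1 * 36 * 2.3^1.5 = 263.7021 m^3/s


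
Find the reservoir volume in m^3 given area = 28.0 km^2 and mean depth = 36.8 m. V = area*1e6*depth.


V = 28.0 * 1e6 * 36.8 = 1.0304e+09 m^3


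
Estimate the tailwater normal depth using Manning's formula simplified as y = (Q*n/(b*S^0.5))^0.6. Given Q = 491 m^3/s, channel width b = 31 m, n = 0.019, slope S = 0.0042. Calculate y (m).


y = (491 * 0.019 / (31 * 0.0042^0.5))^0.6 = 2.5125 m


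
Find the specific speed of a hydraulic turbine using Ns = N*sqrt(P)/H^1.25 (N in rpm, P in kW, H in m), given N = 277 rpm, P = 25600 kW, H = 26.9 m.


Ns = 277 * 25600^0.5 / 26.9^1.25 = 723.4515


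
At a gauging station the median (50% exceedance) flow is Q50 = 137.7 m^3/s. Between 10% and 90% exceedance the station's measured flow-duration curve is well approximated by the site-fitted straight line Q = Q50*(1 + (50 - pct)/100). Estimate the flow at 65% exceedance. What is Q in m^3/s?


Q = 137.7 * (1 + (50 - 65)/100) = 117.0450 m^3/s


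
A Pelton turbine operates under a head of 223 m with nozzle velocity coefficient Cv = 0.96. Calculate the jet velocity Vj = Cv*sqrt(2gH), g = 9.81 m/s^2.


Vj = 0.96 * sqrt(2*9.81*223) = 63.4999 m/s


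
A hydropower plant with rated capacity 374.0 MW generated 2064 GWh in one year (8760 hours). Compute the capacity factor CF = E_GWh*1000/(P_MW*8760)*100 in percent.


CF = 2064 * 1000 / (374.0 * 8760) * 100 = 62.9990 %


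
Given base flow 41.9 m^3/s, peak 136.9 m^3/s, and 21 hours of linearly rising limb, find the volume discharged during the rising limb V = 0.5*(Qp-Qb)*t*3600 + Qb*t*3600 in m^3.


V = 0.5*(136.9 - 41.9)*21*3600 + 41.9*21*3600 = 6.7586e+06 m^3


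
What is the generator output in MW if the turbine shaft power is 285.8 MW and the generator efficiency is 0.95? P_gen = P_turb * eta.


P_gen = 285.8 * 0.95 = 271.5100 MW


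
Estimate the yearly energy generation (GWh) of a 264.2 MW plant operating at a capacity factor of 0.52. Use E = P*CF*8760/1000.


E = 264.2 * 0.52 * 8760 / 1000 = 1203.4838 GWh


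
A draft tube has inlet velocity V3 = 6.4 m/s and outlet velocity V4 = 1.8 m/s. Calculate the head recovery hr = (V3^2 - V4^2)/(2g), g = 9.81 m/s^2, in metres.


hr = (6.4^2 - 1.8^2) / (2*9.81) = 1.9225 m


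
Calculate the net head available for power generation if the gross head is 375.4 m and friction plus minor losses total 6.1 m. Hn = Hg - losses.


Hn = 375.4 - 6.1 = 369.3000 m


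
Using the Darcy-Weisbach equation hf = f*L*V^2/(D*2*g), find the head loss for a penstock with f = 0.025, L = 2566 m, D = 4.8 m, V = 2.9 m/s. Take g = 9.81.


hf = 0.025 * 2566 * 2.9^2 / (4.8 * 2 * 9.81) = 5.7287 m


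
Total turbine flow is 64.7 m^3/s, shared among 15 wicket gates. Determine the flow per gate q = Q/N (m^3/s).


q = 64.7 / 15 = 4.3133 m^3/s


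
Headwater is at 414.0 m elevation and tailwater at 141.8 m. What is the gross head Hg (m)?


Hg = 414.0 - 141.8 = 272.2000 m


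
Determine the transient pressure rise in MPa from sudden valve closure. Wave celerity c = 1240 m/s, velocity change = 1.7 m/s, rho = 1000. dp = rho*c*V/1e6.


dp = 1000 * 1240 * 1.7 / 1e6 = 2.1080 MPa


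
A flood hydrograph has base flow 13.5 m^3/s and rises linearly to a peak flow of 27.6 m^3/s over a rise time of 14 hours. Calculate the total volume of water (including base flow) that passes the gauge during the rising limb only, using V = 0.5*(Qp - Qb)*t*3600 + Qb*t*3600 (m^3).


V = 0.5*(27.6 - 13.5)*14*3600 + 13.5*14*3600 = 1.0357e+06 m^3


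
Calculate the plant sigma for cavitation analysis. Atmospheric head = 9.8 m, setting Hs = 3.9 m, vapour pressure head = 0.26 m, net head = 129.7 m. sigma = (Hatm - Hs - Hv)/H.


sigma = (9.8 - 3.9 - 0.26) / 129.7 = 0.0435


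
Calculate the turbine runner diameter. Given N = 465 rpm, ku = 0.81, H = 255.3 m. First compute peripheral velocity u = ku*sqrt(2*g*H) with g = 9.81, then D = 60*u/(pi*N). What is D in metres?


u = 0.81 * sqrt(2*9.81*255.3) = 57.3271 m/s
D = 60 * 57.3271 / (pi * 465) = 2.3546 m


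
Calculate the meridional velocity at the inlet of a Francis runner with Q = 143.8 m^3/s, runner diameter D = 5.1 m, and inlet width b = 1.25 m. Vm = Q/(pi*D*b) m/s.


Vm = 143.8 / (pi * 5.1 * 1.25) = 7.1801 m/s


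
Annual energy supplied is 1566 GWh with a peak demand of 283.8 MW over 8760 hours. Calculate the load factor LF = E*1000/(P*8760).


LF = 1566 * 1000 / (283.8 * 8760) = 0.6299


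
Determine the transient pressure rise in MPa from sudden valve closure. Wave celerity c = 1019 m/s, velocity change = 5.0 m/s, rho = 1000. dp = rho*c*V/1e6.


dp = 1000 * 1019 * 5.0 / 1e6 = 5.0950 MPa


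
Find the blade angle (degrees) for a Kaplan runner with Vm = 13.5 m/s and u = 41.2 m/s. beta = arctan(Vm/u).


beta = arctan(13.5 / 41.2) = 18.1424 degrees


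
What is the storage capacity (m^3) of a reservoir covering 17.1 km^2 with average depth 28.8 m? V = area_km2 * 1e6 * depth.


V = 17.1 * 1e6 * 28.8 = 4.9248e+08 m^3


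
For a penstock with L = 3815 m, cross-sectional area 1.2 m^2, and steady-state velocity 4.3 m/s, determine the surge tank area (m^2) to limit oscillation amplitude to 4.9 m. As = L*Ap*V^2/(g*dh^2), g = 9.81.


As = 3815 * 1.2 * 4.3^2 / (9.81 * 4.9^2) = 359.3780 m^2


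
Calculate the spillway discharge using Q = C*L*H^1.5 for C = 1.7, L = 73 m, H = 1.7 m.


Q = 1.7 * 73 * 1.7^1.5 = 275.0712 m^3/s


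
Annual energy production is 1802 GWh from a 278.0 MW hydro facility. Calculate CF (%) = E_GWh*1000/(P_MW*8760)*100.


CF = 1802 * 1000 / (278.0 * 8760) * 100 = 73.9956 %


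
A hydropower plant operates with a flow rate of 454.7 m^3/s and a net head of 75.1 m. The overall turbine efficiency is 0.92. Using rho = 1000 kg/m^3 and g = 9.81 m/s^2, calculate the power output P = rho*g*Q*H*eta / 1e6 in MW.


P = 1000 * 9.81 * 454.7 * 75.1 * 0.92 / 1e6 = 308.1923 MW


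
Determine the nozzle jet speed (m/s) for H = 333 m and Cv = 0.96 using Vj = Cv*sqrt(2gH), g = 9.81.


Vj = 0.96 * sqrt(2*9.81*333) = 77.5966 m/s


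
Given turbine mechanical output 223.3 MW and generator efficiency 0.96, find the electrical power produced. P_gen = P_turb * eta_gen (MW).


P_gen = 223.3 * 0.96 = 214.3680 MW


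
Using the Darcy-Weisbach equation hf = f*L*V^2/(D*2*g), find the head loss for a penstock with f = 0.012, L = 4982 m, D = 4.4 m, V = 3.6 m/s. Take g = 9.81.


hf = 0.012 * 4982 * 3.6^2 / (4.4 * 2 * 9.81) = 8.9751 m


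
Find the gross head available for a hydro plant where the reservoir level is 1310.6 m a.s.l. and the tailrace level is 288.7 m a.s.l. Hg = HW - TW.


Hg = 1310.6 - 288.7 = 1021.9000 m


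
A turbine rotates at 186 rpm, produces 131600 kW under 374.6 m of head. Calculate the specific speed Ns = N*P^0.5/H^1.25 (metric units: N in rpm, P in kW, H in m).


Ns = 186 * 131600^0.5 / 374.6^1.25 = 40.9431


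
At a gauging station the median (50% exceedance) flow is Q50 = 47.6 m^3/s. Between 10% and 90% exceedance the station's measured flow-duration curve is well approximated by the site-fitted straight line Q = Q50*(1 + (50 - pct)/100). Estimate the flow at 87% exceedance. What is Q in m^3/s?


Q = 47.6 * (1 + (50 - 87)/100) = 29.9880 m^3/s


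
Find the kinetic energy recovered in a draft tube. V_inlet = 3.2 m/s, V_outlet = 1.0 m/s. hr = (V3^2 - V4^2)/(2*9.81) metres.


hr = (3.2^2 - 1.0^2) / (2*9.81) = 0.4709 m


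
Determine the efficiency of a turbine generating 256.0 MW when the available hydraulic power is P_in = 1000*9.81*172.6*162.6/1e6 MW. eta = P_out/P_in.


P_in = 1000 * 9.81 * 172.6 * 162.6 / 1e6 = 275.3153 MW
eta = 256.0 / 275.3153 = 0.9298


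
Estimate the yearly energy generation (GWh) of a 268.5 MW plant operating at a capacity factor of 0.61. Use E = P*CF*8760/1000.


E = 268.5 * 0.61 * 8760 / 1000 = 1434.7566 GWh


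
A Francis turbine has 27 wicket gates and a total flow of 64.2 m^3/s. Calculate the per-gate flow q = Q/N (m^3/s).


q = 64.2 / 27 = 2.3778 m^3/s


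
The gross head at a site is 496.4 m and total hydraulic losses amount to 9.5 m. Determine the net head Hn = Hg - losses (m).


Hn = 496.4 - 9.5 = 486.9000 m


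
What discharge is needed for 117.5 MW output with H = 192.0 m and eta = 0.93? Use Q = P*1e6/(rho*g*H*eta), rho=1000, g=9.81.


Q = 117.5 * 1e6 / (1000 * 9.81 * 192.0 * 0.93) = 67.0787 m^3/s


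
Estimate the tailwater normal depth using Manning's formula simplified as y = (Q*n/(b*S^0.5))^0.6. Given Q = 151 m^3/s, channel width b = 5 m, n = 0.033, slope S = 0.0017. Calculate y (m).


y = (151 * 0.033 / (5 * 0.0017^0.5))^0.6 = 6.7605 m


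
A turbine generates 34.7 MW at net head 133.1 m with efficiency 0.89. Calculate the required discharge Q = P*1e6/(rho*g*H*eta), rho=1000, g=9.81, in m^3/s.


Q = 34.7 * 1e6 / (1000 * 9.81 * 133.1 * 0.89) = 29.8602 m^3/s


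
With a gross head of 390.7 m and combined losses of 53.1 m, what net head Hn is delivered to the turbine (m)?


Hn = 390.7 - 53.1 = 337.6000 m


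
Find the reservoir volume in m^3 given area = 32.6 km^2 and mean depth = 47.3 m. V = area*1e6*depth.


V = 32.6 * 1e6 * 47.3 = 1.5420e+09 m^3


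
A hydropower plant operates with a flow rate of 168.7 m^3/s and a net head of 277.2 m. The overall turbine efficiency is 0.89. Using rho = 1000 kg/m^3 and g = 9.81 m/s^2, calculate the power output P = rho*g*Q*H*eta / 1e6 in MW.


P = 1000 * 9.81 * 168.7 * 277.2 * 0.89 / 1e6 = 408.2887 MW


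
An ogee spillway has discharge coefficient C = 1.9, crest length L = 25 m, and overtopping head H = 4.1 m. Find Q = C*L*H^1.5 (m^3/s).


Q = 1.9 * 25 * 4.1^1.5 = 394.3387 m^3/s


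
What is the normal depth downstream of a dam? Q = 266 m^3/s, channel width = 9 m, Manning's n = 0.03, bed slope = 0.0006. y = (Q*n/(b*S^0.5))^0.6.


y = (266 * 0.03 / (9 * 0.0006^0.5))^0.6 = 8.6141 m


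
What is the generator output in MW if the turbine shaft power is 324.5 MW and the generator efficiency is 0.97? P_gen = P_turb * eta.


P_gen = 324.5 * 0.97 = 314.7650 MW


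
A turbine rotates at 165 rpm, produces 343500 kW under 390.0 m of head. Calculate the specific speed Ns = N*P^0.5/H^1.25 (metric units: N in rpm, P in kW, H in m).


Ns = 165 * 343500^0.5 / 390.0^1.25 = 55.7977


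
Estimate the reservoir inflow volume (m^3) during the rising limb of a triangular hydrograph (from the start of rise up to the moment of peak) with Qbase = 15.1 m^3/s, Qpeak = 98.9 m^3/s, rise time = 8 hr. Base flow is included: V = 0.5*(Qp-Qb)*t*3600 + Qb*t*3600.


V = 0.5*(98.9 - 15.1)*8*3600 + 15.1*8*3600 = 1.6416e+06 m^3


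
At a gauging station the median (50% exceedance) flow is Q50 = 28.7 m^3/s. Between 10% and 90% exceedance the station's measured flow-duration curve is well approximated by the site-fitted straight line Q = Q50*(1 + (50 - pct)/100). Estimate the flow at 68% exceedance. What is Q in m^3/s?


Q = 28.7 * (1 + (50 - 68)/100) = 23.5340 m^3/s


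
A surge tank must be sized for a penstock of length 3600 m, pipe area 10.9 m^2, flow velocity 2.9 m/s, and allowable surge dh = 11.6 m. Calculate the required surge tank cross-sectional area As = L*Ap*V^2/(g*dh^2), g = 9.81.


As = 3600 * 10.9 * 2.9^2 / (9.81 * 11.6^2) = 250.0000 m^2


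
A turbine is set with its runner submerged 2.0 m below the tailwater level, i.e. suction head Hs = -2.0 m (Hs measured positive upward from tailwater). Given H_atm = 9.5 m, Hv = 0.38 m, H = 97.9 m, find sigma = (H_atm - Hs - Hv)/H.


sigma = (9.5 - (-2.0) - 0.38) / 97.9 = 0.1136


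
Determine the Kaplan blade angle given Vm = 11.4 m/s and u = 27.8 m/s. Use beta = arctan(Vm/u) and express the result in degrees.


beta = arctan(11.4 / 27.8) = 22.2972 degrees


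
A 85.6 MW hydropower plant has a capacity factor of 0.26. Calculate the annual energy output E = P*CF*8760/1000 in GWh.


E = 85.6 * 0.26 * 8760 / 1000 = 194.9626 GWh


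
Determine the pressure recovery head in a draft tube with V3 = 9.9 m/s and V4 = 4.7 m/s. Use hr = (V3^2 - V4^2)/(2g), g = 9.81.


hr = (9.9^2 - 4.7^2) / (2*9.81) = 3.8695 m


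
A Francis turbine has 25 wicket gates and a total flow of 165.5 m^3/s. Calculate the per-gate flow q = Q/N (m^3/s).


q = 165.5 / 25 = 6.6200 m^3/s


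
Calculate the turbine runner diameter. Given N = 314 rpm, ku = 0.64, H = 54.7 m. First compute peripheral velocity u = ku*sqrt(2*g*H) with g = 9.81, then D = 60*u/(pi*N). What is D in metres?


u = 0.64 * sqrt(2*9.81*54.7) = 20.9664 m/s
D = 60 * 20.9664 / (pi * 314) = 1.2752 m


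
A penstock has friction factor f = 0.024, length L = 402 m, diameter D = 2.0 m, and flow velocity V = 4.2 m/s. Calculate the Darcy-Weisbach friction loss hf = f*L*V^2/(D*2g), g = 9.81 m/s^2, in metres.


hf = 0.024 * 402 * 4.2^2 / (2.0 * 2 * 9.81) = 4.3372 m


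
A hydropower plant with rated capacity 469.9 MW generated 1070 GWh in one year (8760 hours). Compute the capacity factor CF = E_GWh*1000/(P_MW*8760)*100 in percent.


CF = 1070 * 1000 / (469.9 * 8760) * 100 = 25.9941 %


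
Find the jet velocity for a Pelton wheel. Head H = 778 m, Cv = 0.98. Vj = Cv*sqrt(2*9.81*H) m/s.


Vj = 0.98 * sqrt(2*9.81*778) = 121.0780 m/s


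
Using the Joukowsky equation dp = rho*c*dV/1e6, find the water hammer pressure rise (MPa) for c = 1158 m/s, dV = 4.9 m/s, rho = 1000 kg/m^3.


dp = 1000 * 1158 * 4.9 / 1e6 = 5.6742 MPa


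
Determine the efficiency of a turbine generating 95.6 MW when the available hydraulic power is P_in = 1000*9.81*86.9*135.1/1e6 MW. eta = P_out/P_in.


P_in = 1000 * 9.81 * 86.9 * 135.1 / 1e6 = 115.1713 MW
eta = 95.6 / 115.1713 = 0.8301


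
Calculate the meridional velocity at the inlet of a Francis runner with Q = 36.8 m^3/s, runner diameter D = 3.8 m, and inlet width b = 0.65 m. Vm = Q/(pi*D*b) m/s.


Vm = 36.8 / (pi * 3.8 * 0.65) = 4.7424 m/s


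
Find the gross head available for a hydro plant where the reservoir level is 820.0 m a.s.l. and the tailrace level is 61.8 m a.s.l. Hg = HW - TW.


Hg = 820.0 - 61.8 = 758.2000 m


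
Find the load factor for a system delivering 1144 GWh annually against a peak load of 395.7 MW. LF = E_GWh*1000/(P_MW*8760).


LF = 1144 * 1000 / (395.7 * 8760) = 0.3300
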